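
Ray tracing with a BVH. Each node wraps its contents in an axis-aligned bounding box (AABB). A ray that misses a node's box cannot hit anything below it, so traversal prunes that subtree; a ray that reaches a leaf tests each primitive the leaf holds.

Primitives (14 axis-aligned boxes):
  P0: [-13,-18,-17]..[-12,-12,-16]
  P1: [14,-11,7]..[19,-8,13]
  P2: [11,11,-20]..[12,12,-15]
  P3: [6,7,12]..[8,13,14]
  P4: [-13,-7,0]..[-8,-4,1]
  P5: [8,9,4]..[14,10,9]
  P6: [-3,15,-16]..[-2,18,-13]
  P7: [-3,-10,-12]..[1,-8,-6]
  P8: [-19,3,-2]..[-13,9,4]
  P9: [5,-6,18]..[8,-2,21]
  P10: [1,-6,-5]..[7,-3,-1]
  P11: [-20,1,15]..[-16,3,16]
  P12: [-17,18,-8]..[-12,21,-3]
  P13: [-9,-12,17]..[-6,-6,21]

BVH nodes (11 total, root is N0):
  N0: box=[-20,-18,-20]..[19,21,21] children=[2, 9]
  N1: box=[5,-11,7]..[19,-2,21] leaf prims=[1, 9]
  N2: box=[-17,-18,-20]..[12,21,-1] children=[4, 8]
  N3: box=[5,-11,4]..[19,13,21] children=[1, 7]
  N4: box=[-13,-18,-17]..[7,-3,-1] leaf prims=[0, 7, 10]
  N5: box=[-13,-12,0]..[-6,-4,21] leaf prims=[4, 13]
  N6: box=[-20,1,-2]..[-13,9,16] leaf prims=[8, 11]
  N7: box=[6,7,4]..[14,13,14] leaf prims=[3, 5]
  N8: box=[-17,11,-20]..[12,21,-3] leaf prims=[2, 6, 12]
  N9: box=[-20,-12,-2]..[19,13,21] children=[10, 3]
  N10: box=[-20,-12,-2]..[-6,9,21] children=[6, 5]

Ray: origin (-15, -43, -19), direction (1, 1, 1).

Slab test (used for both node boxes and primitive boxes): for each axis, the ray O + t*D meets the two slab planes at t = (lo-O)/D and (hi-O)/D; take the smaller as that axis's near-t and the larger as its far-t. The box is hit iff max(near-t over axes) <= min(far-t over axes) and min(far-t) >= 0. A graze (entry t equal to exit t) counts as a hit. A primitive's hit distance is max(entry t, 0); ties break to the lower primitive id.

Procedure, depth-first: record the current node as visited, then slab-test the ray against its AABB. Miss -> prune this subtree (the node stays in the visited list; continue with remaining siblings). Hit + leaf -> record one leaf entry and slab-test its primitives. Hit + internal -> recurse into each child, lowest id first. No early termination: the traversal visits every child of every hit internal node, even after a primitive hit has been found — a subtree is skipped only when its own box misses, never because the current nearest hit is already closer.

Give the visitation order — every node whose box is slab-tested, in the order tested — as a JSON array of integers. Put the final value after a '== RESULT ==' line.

Trace the traversal:
N0 x:[-5,34] y:[25,64] z:[-1,40] -> hit [25,34], descend [2, 9]
  N2 x:[-2,27] y:[25,64] z:[-1,18] -> miss, prune
  N9 x:[-5,34] y:[31,56] z:[17,40] -> hit [31,34], descend [3, 10]
    N3 x:[20,34] y:[32,56] z:[23,40] -> hit [32,34], descend [1, 7]
      N1 x:[20,34] y:[32,41] z:[26,40] -> hit [32,34] leaf, test {P1@t=32, P9(miss)}
      N7 x:[21,29] y:[50,56] z:[23,33] -> miss, prune
    N10 x:[-5,9] y:[31,52] z:[17,40] -> miss, prune

Summary -> nodes [0, 2, 9, 3, 1, 7, 10]; box-tests=7; leaf-entries=1; first=P1

== RESULT ==
[0, 2, 9, 3, 1, 7, 10]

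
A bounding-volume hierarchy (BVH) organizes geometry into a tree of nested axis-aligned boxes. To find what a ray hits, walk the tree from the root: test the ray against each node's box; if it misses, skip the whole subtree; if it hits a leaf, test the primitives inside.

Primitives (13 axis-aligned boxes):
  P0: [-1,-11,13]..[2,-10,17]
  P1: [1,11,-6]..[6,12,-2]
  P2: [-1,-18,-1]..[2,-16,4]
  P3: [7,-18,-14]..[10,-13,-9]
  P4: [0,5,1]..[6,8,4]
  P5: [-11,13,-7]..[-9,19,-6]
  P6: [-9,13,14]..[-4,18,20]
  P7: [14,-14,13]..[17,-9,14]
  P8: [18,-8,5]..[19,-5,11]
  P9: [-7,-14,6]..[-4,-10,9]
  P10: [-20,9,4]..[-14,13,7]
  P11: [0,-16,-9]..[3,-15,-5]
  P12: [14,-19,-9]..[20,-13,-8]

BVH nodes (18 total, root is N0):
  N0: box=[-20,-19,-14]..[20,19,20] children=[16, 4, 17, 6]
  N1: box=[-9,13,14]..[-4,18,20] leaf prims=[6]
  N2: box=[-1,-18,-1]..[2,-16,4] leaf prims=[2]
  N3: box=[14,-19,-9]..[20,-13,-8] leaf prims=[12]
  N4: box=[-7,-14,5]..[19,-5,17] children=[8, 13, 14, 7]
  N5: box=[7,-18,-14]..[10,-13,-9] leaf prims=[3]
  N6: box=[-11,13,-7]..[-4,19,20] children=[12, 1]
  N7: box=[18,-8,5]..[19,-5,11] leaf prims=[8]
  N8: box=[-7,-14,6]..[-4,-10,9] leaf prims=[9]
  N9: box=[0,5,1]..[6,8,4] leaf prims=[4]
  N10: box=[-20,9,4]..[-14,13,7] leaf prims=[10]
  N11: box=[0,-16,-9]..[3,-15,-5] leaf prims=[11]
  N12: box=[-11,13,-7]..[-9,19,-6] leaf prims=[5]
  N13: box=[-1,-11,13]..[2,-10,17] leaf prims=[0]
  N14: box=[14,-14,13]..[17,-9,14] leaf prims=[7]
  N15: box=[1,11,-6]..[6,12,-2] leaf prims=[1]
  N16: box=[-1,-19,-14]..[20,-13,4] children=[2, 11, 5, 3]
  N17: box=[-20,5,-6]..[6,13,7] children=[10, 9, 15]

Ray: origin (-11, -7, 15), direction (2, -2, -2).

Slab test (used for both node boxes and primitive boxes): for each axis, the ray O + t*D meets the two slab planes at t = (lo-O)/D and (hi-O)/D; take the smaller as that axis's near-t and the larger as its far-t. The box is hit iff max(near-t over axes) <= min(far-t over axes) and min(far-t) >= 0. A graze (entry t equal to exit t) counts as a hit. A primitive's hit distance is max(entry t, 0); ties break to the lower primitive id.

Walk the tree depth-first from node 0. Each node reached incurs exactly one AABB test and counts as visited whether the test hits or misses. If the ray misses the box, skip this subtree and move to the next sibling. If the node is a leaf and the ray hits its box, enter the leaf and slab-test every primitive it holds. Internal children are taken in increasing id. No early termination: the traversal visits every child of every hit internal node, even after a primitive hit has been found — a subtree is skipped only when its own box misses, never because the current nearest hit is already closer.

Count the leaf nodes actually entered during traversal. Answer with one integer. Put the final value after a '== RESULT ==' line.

Traverse from the root:
N0 x:[-9/2,31/2] y:[-13,6] z:[-5/2,29/2] -> hit [-5/2,6], descend [4, 6, 16, 17]
  N4 x:[2,15] y:[-1,7/2] z:[-1,5] -> hit [2,7/2], descend [7, 8, 13, 14]
    N7 x:[29/2,15] y:[-1,1/2] z:[2,5] -> miss, prune
    N8 x:[2,7/2] y:[3/2,7/2] z:[3,9/2] -> hit [3,7/2] leaf, test {P9@t=3}
    N13 x:[5,13/2] y:[3/2,2] z:[-1,1] -> miss, prune
    N14 x:[25/2,14] y:[1,7/2] z:[1/2,1] -> miss, prune
  N6 x:[0,7/2] y:[-13,-10] z:[-5/2,11] -> miss, prune
  N16 x:[5,31/2] y:[3,6] z:[11/2,29/2] -> hit [11/2,6], descend [2, 3, 5, 11]
    N2 x:[5,13/2] y:[9/2,11/2] z:[11/2,8] -> hit [11/2,11/2] leaf, test {P2@t=11/2}
    N3 x:[25/2,31/2] y:[3,6] z:[23/2,12] -> miss, prune
    N5 x:[9,21/2] y:[3,11/2] z:[12,29/2] -> miss, prune
    N11 x:[11/2,7] y:[4,9/2] z:[10,12] -> miss, prune
  N17 x:[-9/2,17/2] y:[-10,-6] z:[4,21/2] -> miss, prune

Visited [0, 4, 7, 8, 13, 14, 6, 16, 2, 3, 5, 11, 17]. Tests: 13 box, 2 leaf. Nearest: P9.

== RESULT ==
2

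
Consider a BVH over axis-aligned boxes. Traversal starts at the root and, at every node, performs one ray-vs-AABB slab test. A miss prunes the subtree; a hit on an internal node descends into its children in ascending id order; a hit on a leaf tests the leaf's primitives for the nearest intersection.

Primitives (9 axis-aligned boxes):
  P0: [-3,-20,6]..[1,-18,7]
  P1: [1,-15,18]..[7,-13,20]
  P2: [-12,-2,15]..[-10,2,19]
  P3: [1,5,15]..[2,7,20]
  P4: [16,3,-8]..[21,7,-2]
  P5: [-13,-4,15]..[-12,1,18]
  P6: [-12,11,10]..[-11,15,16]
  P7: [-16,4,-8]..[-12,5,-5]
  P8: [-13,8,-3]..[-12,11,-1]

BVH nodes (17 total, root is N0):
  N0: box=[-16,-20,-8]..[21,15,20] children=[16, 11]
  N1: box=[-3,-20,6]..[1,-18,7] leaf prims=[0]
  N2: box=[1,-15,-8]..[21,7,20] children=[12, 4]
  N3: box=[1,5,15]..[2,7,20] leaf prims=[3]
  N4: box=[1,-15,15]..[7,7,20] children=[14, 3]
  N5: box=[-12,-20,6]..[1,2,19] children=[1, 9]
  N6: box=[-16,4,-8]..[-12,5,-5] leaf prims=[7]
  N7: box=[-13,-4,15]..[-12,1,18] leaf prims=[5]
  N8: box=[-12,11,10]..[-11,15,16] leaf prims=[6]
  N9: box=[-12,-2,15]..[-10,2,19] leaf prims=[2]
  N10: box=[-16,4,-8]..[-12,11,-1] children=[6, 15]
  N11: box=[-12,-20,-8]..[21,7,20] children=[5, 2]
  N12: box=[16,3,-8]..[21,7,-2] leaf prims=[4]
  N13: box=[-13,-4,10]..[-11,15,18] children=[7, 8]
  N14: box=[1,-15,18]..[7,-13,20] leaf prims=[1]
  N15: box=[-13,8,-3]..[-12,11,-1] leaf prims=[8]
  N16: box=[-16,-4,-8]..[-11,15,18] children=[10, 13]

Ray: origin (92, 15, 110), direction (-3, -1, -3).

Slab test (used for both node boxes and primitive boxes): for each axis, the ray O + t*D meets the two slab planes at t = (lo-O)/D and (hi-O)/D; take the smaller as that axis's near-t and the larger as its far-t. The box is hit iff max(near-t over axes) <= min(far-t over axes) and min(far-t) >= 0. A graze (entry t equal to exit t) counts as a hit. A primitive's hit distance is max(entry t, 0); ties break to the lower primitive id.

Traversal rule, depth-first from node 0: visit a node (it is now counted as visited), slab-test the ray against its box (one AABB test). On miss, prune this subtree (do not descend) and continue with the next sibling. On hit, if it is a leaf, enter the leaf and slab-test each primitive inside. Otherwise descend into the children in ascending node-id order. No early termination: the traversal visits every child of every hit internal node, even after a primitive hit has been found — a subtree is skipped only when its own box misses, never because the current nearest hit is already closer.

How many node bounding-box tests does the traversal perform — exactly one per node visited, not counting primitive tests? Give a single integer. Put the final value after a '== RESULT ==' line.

Trace the traversal:
N0 x:[71/3,36] y:[0,35] z:[30,118/3] -> hit [30,35], descend [11, 16]
  N11 x:[71/3,104/3] y:[8,35] z:[30,118/3] -> hit [30,104/3], descend [2, 5]
    N2 x:[71/3,91/3] y:[8,30] z:[30,118/3] -> hit [30,30], descend [4, 12]
      N4 x:[85/3,91/3] y:[8,30] z:[30,95/3] -> hit [30,30], descend [3, 14]
        N3 x:[30,91/3] y:[8,10] z:[30,95/3] -> miss, prune
        N14 x:[85/3,91/3] y:[28,30] z:[30,92/3] -> hit [30,30] leaf, test {P1@t=30}
      N12 x:[71/3,76/3] y:[8,12] z:[112/3,118/3] -> miss, prune
    N5 x:[91/3,104/3] y:[13,35] z:[91/3,104/3] -> hit [91/3,104/3], descend [1, 9]
      N1 x:[91/3,95/3] y:[33,35] z:[103/3,104/3] -> miss, prune
      N9 x:[34,104/3] y:[13,17] z:[91/3,95/3] -> miss, prune
  N16 x:[103/3,36] y:[0,19] z:[92/3,118/3] -> miss, prune

Summary -> nodes [0, 11, 2, 4, 3, 14, 12, 5, 1, 9, 16]; box-tests=11; leaf-entries=1; first=P1

== RESULT ==
11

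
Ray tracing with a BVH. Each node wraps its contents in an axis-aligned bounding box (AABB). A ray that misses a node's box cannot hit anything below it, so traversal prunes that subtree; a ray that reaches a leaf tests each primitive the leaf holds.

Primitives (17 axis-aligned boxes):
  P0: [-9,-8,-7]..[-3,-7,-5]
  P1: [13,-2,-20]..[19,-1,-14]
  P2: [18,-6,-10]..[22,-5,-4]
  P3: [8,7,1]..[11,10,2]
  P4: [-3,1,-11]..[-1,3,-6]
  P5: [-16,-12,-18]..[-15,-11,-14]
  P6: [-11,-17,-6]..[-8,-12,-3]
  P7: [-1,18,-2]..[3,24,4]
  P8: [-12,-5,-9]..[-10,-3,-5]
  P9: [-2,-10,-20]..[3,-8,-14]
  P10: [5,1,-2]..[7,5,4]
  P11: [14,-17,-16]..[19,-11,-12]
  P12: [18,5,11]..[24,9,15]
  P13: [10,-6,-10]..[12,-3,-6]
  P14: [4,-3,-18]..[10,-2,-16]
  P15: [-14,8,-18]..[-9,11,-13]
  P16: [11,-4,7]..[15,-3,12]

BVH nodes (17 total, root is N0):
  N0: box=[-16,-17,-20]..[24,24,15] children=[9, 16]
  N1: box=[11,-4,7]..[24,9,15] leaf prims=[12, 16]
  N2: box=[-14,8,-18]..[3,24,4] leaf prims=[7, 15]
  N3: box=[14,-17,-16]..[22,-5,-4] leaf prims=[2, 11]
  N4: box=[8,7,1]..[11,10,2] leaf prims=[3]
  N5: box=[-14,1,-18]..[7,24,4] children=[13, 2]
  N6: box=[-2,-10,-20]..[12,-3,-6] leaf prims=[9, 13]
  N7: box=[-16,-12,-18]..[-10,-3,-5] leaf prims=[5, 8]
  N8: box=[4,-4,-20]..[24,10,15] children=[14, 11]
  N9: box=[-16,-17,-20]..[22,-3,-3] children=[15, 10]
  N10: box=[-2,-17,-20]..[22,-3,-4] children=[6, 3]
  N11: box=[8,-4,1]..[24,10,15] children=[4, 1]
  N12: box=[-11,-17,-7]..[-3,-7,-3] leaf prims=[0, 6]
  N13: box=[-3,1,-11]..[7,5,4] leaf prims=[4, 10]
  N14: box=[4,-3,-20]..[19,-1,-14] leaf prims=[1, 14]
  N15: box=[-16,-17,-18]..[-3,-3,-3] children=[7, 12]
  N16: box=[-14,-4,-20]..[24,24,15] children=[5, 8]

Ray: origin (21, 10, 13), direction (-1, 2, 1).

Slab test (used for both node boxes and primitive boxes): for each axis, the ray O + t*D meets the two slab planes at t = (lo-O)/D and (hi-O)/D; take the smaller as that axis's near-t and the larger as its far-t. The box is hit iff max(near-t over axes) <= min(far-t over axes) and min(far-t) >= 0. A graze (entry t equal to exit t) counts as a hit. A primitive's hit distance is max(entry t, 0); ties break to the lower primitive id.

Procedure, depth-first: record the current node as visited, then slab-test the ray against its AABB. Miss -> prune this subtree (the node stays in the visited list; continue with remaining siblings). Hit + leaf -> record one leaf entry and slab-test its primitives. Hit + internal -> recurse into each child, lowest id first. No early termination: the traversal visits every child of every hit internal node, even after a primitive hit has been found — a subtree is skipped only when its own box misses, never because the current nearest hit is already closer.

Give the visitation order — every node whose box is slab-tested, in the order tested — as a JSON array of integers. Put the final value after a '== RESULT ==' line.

Traverse from the root:
N0 x:[-3,37] y:[-27/2,7] z:[-33,2] -> hit [-3,2], descend [9, 16]
  N9 x:[-1,37] y:[-27/2,-13/2] z:[-33,-16] -> miss, prune
  N16 x:[-3,35] y:[-7,7] z:[-33,2] -> hit [-3,2], descend [5, 8]
    N5 x:[14,35] y:[-9/2,7] z:[-31,-9] -> miss, prune
    N8 x:[-3,17] y:[-7,0] z:[-33,2] -> hit [-3,0], descend [11, 14]
      N11 x:[-3,13] y:[-7,0] z:[-12,2] -> hit [-3,0], descend [1, 4]
        N1 x:[-3,10] y:[-7,-1/2] z:[-6,2] -> miss, prune
        N4 x:[10,13] y:[-3/2,0] z:[-12,-11] -> miss, prune
      N14 x:[2,17] y:[-13/2,-11/2] z:[-33,-27] -> miss, prune

Summary -> nodes [0, 9, 16, 5, 8, 11, 1, 4, 14]; box-tests=9; leaf-entries=0; first=miss

== RESULT ==
[0, 9, 16, 5, 8, 11, 1, 4, 14]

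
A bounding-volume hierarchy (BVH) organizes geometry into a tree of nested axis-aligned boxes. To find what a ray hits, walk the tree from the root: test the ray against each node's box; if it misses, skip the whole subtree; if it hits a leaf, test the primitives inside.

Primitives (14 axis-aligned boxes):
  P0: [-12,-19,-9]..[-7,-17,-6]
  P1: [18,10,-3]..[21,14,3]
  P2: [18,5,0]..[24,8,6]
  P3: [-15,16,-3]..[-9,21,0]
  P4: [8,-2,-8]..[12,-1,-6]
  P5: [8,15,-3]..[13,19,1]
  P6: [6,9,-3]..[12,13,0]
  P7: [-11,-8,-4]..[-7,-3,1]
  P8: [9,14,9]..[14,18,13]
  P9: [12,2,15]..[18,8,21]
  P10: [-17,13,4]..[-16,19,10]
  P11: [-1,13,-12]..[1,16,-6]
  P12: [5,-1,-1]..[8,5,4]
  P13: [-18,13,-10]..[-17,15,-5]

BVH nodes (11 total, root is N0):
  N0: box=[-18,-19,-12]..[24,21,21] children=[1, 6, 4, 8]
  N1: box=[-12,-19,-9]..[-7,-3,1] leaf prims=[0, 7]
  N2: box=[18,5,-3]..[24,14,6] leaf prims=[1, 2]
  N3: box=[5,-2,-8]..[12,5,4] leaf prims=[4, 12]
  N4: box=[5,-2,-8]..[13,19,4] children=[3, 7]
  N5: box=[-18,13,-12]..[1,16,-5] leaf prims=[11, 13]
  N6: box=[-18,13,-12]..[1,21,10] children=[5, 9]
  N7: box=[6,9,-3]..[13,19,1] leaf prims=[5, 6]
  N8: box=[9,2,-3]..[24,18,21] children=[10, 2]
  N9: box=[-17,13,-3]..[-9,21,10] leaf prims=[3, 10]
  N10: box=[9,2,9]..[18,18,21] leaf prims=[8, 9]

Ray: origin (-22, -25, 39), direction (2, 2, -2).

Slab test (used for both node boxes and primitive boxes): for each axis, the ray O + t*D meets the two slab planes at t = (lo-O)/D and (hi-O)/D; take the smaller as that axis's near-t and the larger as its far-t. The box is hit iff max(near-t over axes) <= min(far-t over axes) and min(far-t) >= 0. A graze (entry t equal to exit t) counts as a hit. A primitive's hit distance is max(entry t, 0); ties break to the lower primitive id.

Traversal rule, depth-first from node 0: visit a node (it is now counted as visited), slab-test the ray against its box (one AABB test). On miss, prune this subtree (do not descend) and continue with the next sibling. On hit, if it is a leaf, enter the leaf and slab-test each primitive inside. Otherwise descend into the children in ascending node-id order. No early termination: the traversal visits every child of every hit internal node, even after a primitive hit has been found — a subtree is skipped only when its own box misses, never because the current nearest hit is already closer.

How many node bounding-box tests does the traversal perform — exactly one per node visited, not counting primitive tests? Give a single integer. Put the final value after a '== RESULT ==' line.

Trace the traversal:
N0 x:[2,23] y:[3,23] z:[9,51/2] -> hit [9,23], descend [1, 4, 6, 8]
  N1 x:[5,15/2] y:[3,11] z:[19,24] -> miss, prune
  N4 x:[27/2,35/2] y:[23/2,22] z:[35/2,47/2] -> hit [35/2,35/2], descend [3, 7]
    N3 x:[27/2,17] y:[23/2,15] z:[35/2,47/2] -> miss, prune
    N7 x:[14,35/2] y:[17,22] z:[19,21] -> miss, prune
  N6 x:[2,23/2] y:[19,23] z:[29/2,51/2] -> miss, prune
  N8 x:[31/2,23] y:[27/2,43/2] z:[9,21] -> hit [31/2,21], descend [2, 10]
    N2 x:[20,23] y:[15,39/2] z:[33/2,21] -> miss, prune
    N10 x:[31/2,20] y:[27/2,43/2] z:[9,15] -> miss, prune

order=[0, 1, 4, 3, 7, 6, 8, 2, 10]  |boxes|=9  |leaves|=0  hit=miss

== RESULT ==
9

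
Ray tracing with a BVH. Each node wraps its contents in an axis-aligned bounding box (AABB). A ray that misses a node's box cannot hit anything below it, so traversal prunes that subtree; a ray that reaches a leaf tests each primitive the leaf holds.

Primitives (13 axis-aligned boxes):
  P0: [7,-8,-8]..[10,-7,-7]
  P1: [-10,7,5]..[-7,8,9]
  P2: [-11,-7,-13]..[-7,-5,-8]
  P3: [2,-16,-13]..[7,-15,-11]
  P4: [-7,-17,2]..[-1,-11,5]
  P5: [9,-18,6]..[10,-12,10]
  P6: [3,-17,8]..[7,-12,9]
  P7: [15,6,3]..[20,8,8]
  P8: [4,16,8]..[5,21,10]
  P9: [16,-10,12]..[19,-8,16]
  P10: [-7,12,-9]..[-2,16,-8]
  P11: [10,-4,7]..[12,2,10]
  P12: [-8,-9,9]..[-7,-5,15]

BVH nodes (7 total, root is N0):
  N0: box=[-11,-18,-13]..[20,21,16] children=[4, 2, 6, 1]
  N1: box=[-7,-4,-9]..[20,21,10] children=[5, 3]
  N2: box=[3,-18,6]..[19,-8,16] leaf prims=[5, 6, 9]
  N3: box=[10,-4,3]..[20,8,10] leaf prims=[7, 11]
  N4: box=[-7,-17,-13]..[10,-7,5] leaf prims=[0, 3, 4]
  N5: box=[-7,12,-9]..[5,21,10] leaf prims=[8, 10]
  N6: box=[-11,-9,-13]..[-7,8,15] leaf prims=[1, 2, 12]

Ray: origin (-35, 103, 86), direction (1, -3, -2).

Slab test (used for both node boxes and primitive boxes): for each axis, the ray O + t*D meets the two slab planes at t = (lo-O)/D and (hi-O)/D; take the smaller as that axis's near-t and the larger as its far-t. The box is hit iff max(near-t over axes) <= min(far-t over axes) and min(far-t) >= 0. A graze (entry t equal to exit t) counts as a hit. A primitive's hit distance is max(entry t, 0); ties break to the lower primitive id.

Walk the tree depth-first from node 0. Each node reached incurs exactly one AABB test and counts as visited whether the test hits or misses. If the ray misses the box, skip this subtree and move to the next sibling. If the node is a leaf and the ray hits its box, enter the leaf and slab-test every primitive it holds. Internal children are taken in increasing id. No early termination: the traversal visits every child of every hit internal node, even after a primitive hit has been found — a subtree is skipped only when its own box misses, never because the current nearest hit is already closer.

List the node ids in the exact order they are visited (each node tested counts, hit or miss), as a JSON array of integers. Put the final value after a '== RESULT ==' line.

Traverse from the root:
N0 x:[24,55] y:[82/3,121/3] z:[35,99/2] -> hit [35,121/3], descend [1, 2, 4, 6]
  N1 x:[28,55] y:[82/3,107/3] z:[38,95/2] -> miss, prune
  N2 x:[38,54] y:[37,121/3] z:[35,40] -> hit [38,40] leaf, test {P5(miss), P6@t=77/2, P9(miss)}
  N4 x:[28,45] y:[110/3,40] z:[81/2,99/2] -> miss, prune
  N6 x:[24,28] y:[95/3,112/3] z:[71/2,99/2] -> miss, prune

5 AABB tests over nodes [0, 1, 2, 4, 6]; 1 leaf entered; closest P6.

== RESULT ==
[0, 1, 2, 4, 6]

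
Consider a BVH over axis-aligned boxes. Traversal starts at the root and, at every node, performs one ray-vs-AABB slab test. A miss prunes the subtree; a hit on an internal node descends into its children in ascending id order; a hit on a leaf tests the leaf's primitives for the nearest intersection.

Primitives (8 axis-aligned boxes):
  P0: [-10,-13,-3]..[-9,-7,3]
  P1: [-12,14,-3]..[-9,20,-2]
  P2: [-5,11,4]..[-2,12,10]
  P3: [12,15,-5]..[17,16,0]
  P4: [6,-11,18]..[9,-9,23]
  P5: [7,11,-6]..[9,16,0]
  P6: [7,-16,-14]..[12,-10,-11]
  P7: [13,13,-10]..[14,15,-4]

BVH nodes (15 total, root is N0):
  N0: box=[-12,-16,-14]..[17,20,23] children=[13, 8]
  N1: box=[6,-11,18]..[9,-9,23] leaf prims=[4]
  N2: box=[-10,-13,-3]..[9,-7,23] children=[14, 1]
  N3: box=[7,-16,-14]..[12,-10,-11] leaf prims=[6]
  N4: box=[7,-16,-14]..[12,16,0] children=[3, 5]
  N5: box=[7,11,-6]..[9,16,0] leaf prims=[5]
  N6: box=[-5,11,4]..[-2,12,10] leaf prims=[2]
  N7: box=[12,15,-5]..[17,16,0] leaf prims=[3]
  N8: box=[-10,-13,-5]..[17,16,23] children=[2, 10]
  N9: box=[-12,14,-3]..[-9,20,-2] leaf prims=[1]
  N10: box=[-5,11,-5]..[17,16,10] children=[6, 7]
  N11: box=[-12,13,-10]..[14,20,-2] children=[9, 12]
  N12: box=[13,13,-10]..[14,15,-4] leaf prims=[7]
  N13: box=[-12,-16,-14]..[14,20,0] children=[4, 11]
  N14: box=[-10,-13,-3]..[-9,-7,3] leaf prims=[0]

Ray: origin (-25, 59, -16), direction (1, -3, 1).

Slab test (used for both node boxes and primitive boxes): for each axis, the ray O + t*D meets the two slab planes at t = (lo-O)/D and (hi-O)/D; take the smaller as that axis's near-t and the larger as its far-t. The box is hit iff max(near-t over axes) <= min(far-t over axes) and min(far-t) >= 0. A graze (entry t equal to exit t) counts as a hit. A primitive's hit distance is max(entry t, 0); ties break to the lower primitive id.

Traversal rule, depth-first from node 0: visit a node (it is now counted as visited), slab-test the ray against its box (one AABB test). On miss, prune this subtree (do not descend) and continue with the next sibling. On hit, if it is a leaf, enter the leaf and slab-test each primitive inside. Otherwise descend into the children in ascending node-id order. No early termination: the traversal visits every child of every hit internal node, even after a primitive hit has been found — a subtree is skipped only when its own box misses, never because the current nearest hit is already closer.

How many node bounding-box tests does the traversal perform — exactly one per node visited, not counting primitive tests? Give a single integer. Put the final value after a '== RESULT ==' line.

Walk:
N0 x:[13,42] y:[13,25] z:[2,39] -> hit [13,25], descend [8, 13]
  N8 x:[15,42] y:[43/3,24] z:[11,39] -> hit [15,24], descend [2, 10]
    N2 x:[15,34] y:[22,24] z:[13,39] -> hit [22,24], descend [1, 14]
      N1 x:[31,34] y:[68/3,70/3] z:[34,39] -> miss, prune
      N14 x:[15,16] y:[22,24] z:[13,19] -> miss, prune
    N10 x:[20,42] y:[43/3,16] z:[11,26] -> miss, prune
  N13 x:[13,39] y:[13,25] z:[2,16] -> hit [13,16], descend [4, 11]
    N4 x:[32,37] y:[43/3,25] z:[2,16] -> miss, prune
    N11 x:[13,39] y:[13,46/3] z:[6,14] -> hit [13,14], descend [9, 12]
      N9 x:[13,16] y:[13,15] z:[13,14] -> hit [13,14] leaf, test {P1@t=13}
      N12 x:[38,39] y:[44/3,46/3] z:[6,12] -> miss, prune

order=[0, 8, 2, 1, 14, 10, 13, 4, 11, 9, 12]  |boxes|=11  |leaves|=1  hit=P1

== RESULT ==
11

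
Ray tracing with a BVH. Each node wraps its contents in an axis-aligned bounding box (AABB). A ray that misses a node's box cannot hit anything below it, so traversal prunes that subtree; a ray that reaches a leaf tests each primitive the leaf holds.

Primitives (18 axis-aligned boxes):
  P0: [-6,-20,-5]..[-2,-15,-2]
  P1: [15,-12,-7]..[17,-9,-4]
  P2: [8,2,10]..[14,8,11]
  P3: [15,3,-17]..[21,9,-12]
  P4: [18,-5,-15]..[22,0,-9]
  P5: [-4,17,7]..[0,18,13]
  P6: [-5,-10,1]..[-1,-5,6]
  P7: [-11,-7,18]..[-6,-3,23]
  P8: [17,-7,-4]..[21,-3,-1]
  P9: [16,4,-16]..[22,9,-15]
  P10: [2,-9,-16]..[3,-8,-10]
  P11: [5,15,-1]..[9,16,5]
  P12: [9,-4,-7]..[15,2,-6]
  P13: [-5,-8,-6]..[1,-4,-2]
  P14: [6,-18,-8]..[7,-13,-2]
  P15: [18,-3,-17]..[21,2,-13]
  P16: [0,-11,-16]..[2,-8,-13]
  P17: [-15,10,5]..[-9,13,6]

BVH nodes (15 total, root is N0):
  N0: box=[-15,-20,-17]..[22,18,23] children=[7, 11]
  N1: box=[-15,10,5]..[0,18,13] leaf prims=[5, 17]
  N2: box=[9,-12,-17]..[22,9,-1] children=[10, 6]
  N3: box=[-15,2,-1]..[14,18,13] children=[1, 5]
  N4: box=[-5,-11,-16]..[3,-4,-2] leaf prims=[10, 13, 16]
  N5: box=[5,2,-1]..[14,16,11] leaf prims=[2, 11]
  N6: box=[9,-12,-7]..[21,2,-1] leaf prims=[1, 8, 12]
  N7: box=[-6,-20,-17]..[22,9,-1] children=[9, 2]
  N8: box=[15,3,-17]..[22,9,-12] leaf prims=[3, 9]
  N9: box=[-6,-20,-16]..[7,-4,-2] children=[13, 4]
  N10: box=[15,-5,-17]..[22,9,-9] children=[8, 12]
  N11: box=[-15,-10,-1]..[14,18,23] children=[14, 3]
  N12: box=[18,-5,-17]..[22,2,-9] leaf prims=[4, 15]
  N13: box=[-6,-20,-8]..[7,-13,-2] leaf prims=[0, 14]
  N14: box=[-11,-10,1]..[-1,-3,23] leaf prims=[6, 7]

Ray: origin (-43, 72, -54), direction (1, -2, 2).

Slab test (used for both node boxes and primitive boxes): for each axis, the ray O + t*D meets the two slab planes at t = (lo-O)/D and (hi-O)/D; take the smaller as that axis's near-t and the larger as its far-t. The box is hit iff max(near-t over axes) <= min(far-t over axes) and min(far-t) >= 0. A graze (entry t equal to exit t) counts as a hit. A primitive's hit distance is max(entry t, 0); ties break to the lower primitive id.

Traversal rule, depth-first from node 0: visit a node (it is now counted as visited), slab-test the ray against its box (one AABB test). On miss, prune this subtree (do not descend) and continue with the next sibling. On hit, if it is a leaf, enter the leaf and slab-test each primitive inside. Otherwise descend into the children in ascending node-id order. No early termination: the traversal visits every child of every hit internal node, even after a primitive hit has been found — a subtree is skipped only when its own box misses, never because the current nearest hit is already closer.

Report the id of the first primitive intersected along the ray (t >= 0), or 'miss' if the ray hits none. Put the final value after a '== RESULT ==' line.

Traverse from the root:
N0 x:[28,65] y:[27,46] z:[37/2,77/2] -> hit [28,77/2], descend [7, 11]
  N7 x:[37,65] y:[63/2,46] z:[37/2,53/2] -> miss, prune
  N11 x:[28,57] y:[27,41] z:[53/2,77/2] -> hit [28,77/2], descend [3, 14]
    N3 x:[28,57] y:[27,35] z:[53/2,67/2] -> hit [28,67/2], descend [1, 5]
      N1 x:[28,43] y:[27,31] z:[59/2,67/2] -> hit [59/2,31] leaf, test {P5(miss), P17@t=59/2}
      N5 x:[48,57] y:[28,35] z:[53/2,65/2] -> miss, prune
    N14 x:[32,42] y:[75/2,41] z:[55/2,77/2] -> hit [75/2,77/2] leaf, test {P6(miss), P7(miss)}

7 AABB tests over nodes [0, 7, 11, 3, 1, 5, 14]; 2 leaves entered; closest P17.

== RESULT ==
17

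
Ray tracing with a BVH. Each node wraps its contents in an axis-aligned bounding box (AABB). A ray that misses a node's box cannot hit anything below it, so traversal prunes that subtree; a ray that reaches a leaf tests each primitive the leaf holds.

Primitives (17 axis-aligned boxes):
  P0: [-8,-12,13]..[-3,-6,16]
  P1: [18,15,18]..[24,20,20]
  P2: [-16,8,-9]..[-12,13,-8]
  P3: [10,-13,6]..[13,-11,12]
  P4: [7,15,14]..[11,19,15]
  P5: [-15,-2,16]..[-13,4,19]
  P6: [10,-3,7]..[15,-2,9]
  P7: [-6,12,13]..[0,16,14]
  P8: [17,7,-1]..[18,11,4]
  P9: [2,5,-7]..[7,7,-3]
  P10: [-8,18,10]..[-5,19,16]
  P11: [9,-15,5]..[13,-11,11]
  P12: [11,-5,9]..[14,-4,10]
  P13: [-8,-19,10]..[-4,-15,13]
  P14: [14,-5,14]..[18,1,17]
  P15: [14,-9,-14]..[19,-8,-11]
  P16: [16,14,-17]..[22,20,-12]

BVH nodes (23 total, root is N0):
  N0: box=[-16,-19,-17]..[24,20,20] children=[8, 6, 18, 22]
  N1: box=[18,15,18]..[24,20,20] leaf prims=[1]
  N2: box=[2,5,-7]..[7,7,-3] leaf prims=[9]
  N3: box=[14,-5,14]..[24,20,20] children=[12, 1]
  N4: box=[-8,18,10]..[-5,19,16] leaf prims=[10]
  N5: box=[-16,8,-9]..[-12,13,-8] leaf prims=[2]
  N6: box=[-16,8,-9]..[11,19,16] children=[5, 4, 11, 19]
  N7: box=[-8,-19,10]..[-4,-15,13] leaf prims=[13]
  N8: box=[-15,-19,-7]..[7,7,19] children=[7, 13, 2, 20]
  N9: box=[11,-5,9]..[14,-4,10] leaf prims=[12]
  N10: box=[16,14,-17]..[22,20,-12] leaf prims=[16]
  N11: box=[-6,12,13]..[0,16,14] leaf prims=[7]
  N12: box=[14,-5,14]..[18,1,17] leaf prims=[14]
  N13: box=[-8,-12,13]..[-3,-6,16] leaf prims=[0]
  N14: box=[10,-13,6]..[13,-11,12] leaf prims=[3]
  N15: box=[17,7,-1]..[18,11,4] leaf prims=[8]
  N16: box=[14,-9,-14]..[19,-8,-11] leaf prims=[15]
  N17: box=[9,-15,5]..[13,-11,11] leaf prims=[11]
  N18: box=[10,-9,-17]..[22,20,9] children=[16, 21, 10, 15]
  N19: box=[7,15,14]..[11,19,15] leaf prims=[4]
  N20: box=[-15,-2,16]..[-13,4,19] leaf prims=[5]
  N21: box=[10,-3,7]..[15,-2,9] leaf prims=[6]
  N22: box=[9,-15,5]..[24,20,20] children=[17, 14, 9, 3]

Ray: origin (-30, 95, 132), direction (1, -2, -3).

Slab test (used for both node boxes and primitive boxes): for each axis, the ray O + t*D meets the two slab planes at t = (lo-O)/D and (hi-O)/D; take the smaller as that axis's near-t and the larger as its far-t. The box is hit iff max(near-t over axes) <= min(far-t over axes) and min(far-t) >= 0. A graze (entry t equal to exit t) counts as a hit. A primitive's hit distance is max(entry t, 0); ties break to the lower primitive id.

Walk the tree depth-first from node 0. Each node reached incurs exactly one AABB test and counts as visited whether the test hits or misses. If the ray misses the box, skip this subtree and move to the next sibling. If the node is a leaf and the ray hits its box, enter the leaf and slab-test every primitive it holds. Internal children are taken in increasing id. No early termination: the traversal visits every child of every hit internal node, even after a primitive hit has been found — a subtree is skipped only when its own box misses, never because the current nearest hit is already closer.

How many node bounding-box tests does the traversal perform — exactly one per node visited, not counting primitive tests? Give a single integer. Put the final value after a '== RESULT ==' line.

Trace the traversal:
N0 x:[14,54] y:[75/2,57] z:[112/3,149/3] -> hit [75/2,149/3], descend [6, 8, 18, 22]
  N6 x:[14,41] y:[38,87/2] z:[116/3,47] -> hit [116/3,41], descend [4, 5, 11, 19]
    N4 x:[22,25] y:[38,77/2] z:[116/3,122/3] -> miss, prune
    N5 x:[14,18] y:[41,87/2] z:[140/3,47] -> miss, prune
    N11 x:[24,30] y:[79/2,83/2] z:[118/3,119/3] -> miss, prune
    N19 x:[37,41] y:[38,40] z:[39,118/3] -> hit [39,118/3] leaf, test {P4@t=39}
  N8 x:[15,37] y:[44,57] z:[113/3,139/3] -> miss, prune
  N18 x:[40,52] y:[75/2,52] z:[41,149/3] -> hit [41,149/3], descend [10, 15, 16, 21]
    N10 x:[46,52] y:[75/2,81/2] z:[48,149/3] -> miss, prune
    N15 x:[47,48] y:[42,44] z:[128/3,133/3] -> miss, prune
    N16 x:[44,49] y:[103/2,52] z:[143/3,146/3] -> miss, prune
    N21 x:[40,45] y:[97/2,49] z:[41,125/3] -> miss, prune
  N22 x:[39,54] y:[75/2,55] z:[112/3,127/3] -> hit [39,127/3], descend [3, 9, 14, 17]
    N3 x:[44,54] y:[75/2,50] z:[112/3,118/3] -> miss, prune
    N9 x:[41,44] y:[99/2,50] z:[122/3,41] -> miss, prune
    N14 x:[40,43] y:[53,54] z:[40,42] -> miss, prune
    N17 x:[39,43] y:[53,55] z:[121/3,127/3] -> miss, prune

order=[0, 6, 4, 5, 11, 19, 8, 18, 10, 15, 16, 21, 22, 3, 9, 14, 17]  |boxes|=17  |leaves|=1  hit=P4

== RESULT ==
17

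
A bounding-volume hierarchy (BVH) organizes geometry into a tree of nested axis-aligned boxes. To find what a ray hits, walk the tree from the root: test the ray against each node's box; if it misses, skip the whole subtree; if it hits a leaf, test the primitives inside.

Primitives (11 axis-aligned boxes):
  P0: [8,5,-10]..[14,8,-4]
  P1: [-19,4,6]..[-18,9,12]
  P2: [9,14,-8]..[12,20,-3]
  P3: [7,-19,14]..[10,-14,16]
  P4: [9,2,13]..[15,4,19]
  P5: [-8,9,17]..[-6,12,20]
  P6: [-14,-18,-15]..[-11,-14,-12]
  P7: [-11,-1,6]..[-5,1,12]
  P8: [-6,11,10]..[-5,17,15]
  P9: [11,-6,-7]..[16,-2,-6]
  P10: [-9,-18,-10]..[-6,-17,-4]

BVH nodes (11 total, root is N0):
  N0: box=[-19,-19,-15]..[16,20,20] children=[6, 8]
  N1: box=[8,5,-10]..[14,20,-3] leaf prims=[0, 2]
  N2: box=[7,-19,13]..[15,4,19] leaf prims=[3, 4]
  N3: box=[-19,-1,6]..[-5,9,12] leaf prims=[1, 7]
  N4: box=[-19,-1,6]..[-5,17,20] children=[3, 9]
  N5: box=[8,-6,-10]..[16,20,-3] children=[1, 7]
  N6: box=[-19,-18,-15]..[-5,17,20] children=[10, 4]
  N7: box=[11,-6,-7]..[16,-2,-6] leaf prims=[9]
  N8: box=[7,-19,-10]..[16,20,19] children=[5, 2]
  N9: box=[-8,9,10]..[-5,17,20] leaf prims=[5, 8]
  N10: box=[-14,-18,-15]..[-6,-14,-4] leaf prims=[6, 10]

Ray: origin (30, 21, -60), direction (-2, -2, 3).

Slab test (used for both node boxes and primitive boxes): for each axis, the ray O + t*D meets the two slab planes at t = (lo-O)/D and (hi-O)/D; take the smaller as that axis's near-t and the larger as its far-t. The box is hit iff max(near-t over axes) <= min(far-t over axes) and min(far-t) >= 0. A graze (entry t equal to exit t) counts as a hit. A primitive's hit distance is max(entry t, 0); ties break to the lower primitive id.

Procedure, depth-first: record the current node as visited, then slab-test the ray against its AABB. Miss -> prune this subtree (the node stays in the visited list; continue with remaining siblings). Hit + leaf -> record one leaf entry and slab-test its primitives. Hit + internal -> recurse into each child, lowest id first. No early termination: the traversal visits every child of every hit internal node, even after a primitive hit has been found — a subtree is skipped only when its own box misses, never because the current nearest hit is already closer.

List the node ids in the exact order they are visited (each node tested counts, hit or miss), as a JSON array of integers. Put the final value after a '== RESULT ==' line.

Walk:
N0 x:[7,49/2] y:[1/2,20] z:[15,80/3] -> hit [15,20], descend [6, 8]
  N6 x:[35/2,49/2] y:[2,39/2] z:[15,80/3] -> hit [35/2,39/2], descend [4, 10]
    N4 x:[35/2,49/2] y:[2,11] z:[22,80/3] -> miss, prune
    N10 x:[18,22] y:[35/2,39/2] z:[15,56/3] -> hit [18,56/3] leaf, test {P6(miss), P10(miss)}
  N8 x:[7,23/2] y:[1/2,20] z:[50/3,79/3] -> miss, prune

5 AABB tests over nodes [0, 6, 4, 10, 8]; 1 leaf entered; closest miss.

== RESULT ==
[0, 6, 4, 10, 8]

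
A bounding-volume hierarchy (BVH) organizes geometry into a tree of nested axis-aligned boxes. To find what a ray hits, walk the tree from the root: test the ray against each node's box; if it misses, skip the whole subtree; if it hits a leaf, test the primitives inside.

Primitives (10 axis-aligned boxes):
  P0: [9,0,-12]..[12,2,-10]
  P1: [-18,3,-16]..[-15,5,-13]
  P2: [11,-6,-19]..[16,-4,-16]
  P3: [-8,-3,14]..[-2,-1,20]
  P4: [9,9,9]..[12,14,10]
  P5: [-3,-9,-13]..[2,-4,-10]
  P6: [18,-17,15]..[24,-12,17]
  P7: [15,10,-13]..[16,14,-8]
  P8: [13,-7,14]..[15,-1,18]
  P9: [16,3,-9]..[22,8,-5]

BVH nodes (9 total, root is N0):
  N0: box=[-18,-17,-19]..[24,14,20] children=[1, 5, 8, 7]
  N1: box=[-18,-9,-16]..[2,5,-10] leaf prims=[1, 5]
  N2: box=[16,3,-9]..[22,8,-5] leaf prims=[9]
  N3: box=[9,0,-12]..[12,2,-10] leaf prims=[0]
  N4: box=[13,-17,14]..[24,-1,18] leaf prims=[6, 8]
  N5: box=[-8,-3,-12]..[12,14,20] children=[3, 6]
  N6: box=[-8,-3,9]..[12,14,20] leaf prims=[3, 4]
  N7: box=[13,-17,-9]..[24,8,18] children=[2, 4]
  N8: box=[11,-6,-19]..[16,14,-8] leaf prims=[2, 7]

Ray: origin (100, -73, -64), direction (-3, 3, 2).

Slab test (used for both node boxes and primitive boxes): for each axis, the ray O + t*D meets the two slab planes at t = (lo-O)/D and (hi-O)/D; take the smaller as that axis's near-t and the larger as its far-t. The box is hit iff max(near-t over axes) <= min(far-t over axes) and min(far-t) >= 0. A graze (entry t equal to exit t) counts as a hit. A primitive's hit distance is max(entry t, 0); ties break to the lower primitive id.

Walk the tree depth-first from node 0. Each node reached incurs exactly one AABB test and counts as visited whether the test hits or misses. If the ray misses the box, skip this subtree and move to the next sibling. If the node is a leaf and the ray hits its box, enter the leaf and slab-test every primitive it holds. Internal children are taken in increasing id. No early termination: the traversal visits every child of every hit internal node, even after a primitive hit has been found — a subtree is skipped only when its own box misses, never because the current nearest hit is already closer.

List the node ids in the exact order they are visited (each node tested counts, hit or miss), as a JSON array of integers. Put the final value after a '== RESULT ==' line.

Trace the traversal:
N0 x:[76/3,118/3] y:[56/3,29] z:[45/2,42] -> hit [76/3,29], descend [1, 5, 7, 8]
  N1 x:[98/3,118/3] y:[64/3,26] z:[24,27] -> miss, prune
  N5 x:[88/3,36] y:[70/3,29] z:[26,42] -> miss, prune
  N7 x:[76/3,29] y:[56/3,27] z:[55/2,41] -> miss, prune
  N8 x:[28,89/3] y:[67/3,29] z:[45/2,28] -> hit [28,28] leaf, test {P2(miss), P7@t=28}

5 AABB tests over nodes [0, 1, 5, 7, 8]; 1 leaf entered; closest P7.

== RESULT ==
[0, 1, 5, 7, 8]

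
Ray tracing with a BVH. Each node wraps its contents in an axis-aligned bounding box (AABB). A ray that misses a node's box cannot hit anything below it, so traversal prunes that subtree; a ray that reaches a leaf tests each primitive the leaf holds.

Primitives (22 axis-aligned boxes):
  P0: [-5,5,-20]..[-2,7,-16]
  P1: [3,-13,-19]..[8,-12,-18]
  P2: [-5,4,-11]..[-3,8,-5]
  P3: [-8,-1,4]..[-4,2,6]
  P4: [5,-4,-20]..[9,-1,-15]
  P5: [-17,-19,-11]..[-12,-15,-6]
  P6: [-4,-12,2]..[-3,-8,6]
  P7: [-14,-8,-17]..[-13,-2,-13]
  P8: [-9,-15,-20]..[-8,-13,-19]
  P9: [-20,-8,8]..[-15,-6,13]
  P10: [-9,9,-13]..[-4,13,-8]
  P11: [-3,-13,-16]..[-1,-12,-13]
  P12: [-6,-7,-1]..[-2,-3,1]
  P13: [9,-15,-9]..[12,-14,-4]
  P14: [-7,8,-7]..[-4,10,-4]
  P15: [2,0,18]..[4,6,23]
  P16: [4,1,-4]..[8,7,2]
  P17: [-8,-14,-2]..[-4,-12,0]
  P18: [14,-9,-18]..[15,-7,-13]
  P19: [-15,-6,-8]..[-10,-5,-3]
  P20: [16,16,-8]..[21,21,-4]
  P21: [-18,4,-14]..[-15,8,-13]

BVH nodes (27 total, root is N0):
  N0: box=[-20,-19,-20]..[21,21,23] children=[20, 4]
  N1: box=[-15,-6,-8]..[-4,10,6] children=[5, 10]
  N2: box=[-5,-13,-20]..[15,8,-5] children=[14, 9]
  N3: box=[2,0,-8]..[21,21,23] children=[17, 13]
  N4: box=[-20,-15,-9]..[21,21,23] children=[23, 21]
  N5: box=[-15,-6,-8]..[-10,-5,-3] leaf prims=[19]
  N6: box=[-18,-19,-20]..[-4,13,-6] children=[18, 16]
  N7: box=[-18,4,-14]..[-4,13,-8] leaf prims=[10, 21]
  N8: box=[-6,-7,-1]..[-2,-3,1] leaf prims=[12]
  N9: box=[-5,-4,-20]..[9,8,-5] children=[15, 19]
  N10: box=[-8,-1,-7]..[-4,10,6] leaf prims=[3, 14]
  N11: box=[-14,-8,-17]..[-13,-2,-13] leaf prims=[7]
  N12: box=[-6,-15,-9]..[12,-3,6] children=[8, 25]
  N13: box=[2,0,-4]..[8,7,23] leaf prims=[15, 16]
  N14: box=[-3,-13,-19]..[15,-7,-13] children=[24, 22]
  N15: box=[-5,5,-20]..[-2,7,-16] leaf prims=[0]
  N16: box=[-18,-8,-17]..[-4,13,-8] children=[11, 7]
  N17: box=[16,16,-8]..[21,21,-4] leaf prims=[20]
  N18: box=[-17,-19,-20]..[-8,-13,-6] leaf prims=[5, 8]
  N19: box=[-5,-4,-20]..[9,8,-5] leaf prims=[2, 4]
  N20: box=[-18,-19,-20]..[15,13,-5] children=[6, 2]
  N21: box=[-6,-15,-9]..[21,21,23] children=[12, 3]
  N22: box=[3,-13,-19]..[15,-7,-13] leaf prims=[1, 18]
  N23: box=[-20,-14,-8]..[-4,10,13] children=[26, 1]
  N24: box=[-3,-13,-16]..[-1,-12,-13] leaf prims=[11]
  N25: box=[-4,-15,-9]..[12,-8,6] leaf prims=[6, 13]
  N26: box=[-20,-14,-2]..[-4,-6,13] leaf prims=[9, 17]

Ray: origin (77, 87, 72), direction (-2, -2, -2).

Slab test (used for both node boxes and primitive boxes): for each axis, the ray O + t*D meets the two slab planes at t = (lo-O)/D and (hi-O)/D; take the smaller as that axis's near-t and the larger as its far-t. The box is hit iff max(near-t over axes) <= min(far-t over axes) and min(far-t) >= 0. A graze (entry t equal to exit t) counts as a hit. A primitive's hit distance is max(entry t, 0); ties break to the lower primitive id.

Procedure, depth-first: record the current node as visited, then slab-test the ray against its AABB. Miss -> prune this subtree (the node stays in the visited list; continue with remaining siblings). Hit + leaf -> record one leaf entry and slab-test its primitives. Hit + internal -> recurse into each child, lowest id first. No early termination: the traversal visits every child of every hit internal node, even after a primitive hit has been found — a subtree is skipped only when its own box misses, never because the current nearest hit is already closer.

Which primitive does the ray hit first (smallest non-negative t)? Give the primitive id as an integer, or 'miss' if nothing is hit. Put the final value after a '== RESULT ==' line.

Traverse from the root:
N0 x:[28,97/2] y:[33,53] z:[49/2,46] -> hit [33,46], descend [4, 20]
  N4 x:[28,97/2] y:[33,51] z:[49/2,81/2] -> hit [33,81/2], descend [21, 23]
    N21 x:[28,83/2] y:[33,51] z:[49/2,81/2] -> hit [33,81/2], descend [3, 12]
      N3 x:[28,75/2] y:[33,87/2] z:[49/2,40] -> hit [33,75/2], descend [13, 17]
        N13 x:[69/2,75/2] y:[40,87/2] z:[49/2,38] -> miss, prune
        N17 x:[28,61/2] y:[33,71/2] z:[38,40] -> miss, prune
      N12 x:[65/2,83/2] y:[45,51] z:[33,81/2] -> miss, prune
    N23 x:[81/2,97/2] y:[77/2,101/2] z:[59/2,40] -> miss, prune
  N20 x:[31,95/2] y:[37,53] z:[77/2,46] -> hit [77/2,46], descend [2, 6]
    N2 x:[31,41] y:[79/2,50] z:[77/2,46] -> hit [79/2,41], descend [9, 14]
      N9 x:[34,41] y:[79/2,91/2] z:[77/2,46] -> hit [79/2,41], descend [15, 19]
        N15 x:[79/2,41] y:[40,41] z:[44,46] -> miss, prune
        N19 x:[34,41] y:[79/2,91/2] z:[77/2,46] -> hit [79/2,41] leaf, test {P2@t=40, P4(miss)}
      N14 x:[31,40] y:[47,50] z:[85/2,91/2] -> miss, prune
    N6 x:[81/2,95/2] y:[37,53] z:[39,46] -> hit [81/2,46], descend [16, 18]
      N16 x:[81/2,95/2] y:[37,95/2] z:[40,89/2] -> hit [81/2,89/2], descend [7, 11]
        N7 x:[81/2,95/2] y:[37,83/2] z:[40,43] -> hit [81/2,83/2] leaf, test {P10(miss), P21(miss)}
        N11 x:[45,91/2] y:[89/2,95/2] z:[85/2,89/2] -> miss, prune
      N18 x:[85/2,47] y:[50,53] z:[39,46] -> miss, prune

19 AABB tests over nodes [0, 4, 21, 3, 13, 17, 12, 23, 20, 2, 9, 15, 19, 14, 6, 16, 7, 11, 18]; 2 leaves entered; closest P2.

== RESULT ==
2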